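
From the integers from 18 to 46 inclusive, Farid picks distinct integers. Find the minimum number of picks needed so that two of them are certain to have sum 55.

Two chosen integers sum to 55 exactly when both halves of some pair {x, 55−x} with 18 ≤ x ≤ 55−x ≤ 37 are chosen — 10 such pairs.
The remaining 9 elements (those with no distinct partner in range) can never complete a 55-sum, so the worst case takes all of them and one from each pair: 9 + 10 = 19.
The 20th integer has to be the second member of some pair, so 19 + 1 = 20.

20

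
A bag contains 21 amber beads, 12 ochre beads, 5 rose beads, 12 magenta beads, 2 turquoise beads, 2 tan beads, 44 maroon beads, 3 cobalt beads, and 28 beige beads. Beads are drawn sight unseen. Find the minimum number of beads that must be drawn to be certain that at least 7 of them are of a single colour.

An adversary could hand out at most 6 beads per colour (4 colours run out sooner): 6 + 6 + 5 + 6 + 2 + 2 + 6 + 3 + 6 = 42 beads and still no colour has 7.
By the pigeonhole principle, one more bead lands in a colour already at 6, so 43 draws are enough and 42 are not.

43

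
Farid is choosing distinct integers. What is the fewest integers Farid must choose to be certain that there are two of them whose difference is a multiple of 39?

Integers whose pairwise differences are multiples of 39 are exactly those sharing a remainder mod 39. By the pigeonhole principle, the 39 residue classes mod 39 are the pigeonholes.
With 39 integers one could put 1 in each residue class and have no class reach 2.
The 40th integer pushes some class to 2, so 39·1 + 1 = 40.

40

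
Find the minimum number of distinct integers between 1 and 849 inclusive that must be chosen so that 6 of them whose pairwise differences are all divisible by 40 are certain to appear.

201

Integers whose pairwise differences are multiples of 40 are exactly those sharing a remainder mod 40. Pigeonhole: the 40 residue classes mod 40 are the pigeonholes.
With 200 integers one could put 5 in each residue class and have no class reach 6.
The 201st integer pushes some class to 6, so 40·5 + 1 = 201.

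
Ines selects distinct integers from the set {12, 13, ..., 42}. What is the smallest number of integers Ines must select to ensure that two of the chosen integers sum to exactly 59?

A set avoiding the sum 59 can contain at most one of each pair {x, 59−x}, plus the 5 elements whose complement lies outside the range.
The integers 12, …, 29 (18 of them) are such a set: any two sum to at least 12+13 = 25 and at most 28+29 = 57 < 59.
Any 19th integer completes one of the 13 pairs, so 19 choices force a sum of 59.

19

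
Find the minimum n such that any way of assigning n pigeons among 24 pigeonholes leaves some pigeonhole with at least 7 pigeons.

With 144 pigeons one could put exactly 6 in each of the 24 pigeonholes, and no pigeonhole would reach 7.
Pigeonhole: one more pigeon must land in a pigeonhole that already has 6, giving it 7.
So 24 × 6 + 1 = 145 pigeons are required.

145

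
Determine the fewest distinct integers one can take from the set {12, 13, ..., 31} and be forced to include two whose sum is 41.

A set avoiding the sum 41 can contain at most one of each pair {x, 41−x}, plus the 2 elements whose complement lies outside the range.
The integers 21, …, 31 (11 of them) are such a set: any two sum to at least 21+22 = 43 > 41.
Any 12th integer completes one of the 9 pairs, so 12 choices force a sum of 41.

12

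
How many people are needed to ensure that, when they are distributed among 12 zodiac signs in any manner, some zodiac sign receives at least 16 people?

181

With 180 people one could put exactly 15 in each of the 12 zodiac signs, and no zodiac sign would reach 16.
One more person must land in a zodiac sign that already has 15, giving it 16.
So 12 × 15 + 1 = 181 people are required.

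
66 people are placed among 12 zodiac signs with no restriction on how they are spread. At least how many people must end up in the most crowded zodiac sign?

The 12 zodiac signs are the holes and the 66 people are the pigeons.
If every zodiac sign held at most 5 people, the total would be at most 12 × 5 = 60, which is less than 66.
So some zodiac sign holds at least ⌈66/12⌉ = 6 people.

6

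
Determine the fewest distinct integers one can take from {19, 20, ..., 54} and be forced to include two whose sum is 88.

A set avoiding the sum 88 can contain at most one of each pair {x, 88−x}, plus the 16 elements whose complement lies outside the range or equal to its own complement.
The integers 19, …, 44 (26 of them) are such a set: any two sum to at least 19+20 = 39 and at most 43+44 = 87 < 88.
Any 27th integer completes one of the 10 pairs, so 27 choices force a sum of 88.

27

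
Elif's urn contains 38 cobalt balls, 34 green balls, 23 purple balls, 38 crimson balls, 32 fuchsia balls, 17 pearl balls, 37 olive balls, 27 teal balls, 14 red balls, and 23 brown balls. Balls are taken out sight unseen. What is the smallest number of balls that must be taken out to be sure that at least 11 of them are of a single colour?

101

Put each drawn ball into a box by colour. The largest draw with every box below 11 takes min(count, 10) from each colour.
Σ min(cᵢ, 10) = 10 + 10 + 10 + 10 + 10 + 10 + 10 + 10 + 10 + 10 = 100.
Draw number 100 + 1 = 101 must push one box to 11.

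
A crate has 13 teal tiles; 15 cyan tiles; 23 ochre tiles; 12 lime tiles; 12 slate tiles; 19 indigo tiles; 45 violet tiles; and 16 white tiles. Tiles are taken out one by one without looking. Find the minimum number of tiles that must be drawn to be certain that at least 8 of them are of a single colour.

The 8 colours are the holes; the tiles drawn are the pigeons.
To avoid 8 of any one colour, the worst case takes at most 7 of each colour.
That gives 7 + 7 + 7 + 7 + 7 + 7 + 7 + 7 = 56 tiles with no colour reaching 8.
The next tile forces some colour to 8, so 56 + 1 = 57.

57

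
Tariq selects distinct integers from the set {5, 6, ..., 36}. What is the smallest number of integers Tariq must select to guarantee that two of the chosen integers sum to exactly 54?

24

A set avoiding the sum 54 can contain at most one of each pair {x, 54−x}, plus the 14 elements whose complement lies outside the range or equal to its own complement.
The integers 5, …, 27 (23 of them) are such a set: any two sum to at least 5+6 = 11 and at most 26+27 = 53 < 54.
By pigeonhole, any 24th integer completes one of the 9 pairs, so 24 choices force a sum of 54.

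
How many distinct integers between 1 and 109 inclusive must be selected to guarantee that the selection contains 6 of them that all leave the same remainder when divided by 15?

76

Pigeonhole: the 15 residue classes mod 15 are the pigeonholes.
With 75 integers one could put 5 in each residue class and have no class reach 6.
The 76th integer pushes some class to 6, so 15·5 + 1 = 76.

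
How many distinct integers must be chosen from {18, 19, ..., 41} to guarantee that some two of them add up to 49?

Group the elements by complementary pair {x, 49−x}: {18,31}, {19,30}, {20,29}, …, giving 7 two-element pairs and 10 integers whose partner 49−x falls outside [18,41].
Treating each of those 17 groups as a pigeonhole, one can pick one integer per group — 17 integers — with no two summing to 49.
The 18th integer lands in an occupied pair, forcing a sum of 49.

18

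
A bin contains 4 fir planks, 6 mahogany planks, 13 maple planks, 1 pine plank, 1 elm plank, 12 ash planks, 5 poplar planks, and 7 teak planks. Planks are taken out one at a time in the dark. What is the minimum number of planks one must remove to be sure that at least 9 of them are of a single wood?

41

Put each drawn plank into a box by wood. The largest draw with every box below 9 takes min(count, 8) from each wood; woods with fewer than 8 contribute all they have.
Σ min(cᵢ, 8) = 4 + 6 + 8 + 1 + 1 + 8 + 5 + 7 = 40.
Draw number 40 + 1 = 41 must push one box to 9.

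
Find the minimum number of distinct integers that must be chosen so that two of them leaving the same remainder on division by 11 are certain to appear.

The 11 residue classes mod 11 are the pigeonholes.
With 11 integers one could put 1 in each residue class and have no class reach 2.
The 12th integer pushes some class to 2, so 11·1 + 1 = 12.

12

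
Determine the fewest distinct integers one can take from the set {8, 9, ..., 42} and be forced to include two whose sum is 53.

Two chosen integers sum to 53 exactly when both halves of some pair {x, 53−x} with 11 ≤ x ≤ 53−x ≤ 42 are chosen — 16 such pairs.
The remaining 3 elements (those with no distinct partner in range) can never complete a 53-sum, so the worst case takes all of them and one from each pair: 3 + 16 = 19.
By the pigeonhole principle, the 20th integer has to be the second member of some pair, so 19 + 1 = 20.

20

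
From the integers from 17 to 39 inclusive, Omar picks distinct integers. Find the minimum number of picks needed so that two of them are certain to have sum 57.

Group the elements by complementary pair {x, 57−x}: {18,39}, {19,38}, {20,37}, …, giving 11 two-element pairs and 1 integer whose partner 57−x falls outside [17,39].
Pigeonhole: treating each of those 12 groups as a pigeonhole, one can pick one integer per group — 12 integers — with no two summing to 57.
The 13th integer lands in an occupied pair, forcing a sum of 57.

13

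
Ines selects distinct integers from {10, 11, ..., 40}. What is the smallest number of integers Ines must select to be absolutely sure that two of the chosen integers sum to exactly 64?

24

Two chosen integers sum to 64 exactly when both halves of some pair {x, 64−x} with 24 ≤ x ≤ 64−x ≤ 40 are chosen — 8 such pairs.
The remaining 15 elements (those with no distinct partner in range) can never complete a 64-sum, so the worst case takes all of them and one from each pair: 15 + 8 = 23.
Pigeonhole: the 24th integer has to be the second member of some pair, so 23 + 1 = 24.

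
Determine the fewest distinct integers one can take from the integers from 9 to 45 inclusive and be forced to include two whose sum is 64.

A set avoiding the sum 64 can contain at most one of each pair {x, 64−x}, plus the 11 elements whose complement lies outside the range or equal to its own complement.
The integers 9, …, 32 (24 of them) are such a set: any two sum to at least 9+10 = 19 and at most 31+32 = 63 < 64.
Any 25th integer completes one of the 13 pairs, so 25 choices force a sum of 64.

25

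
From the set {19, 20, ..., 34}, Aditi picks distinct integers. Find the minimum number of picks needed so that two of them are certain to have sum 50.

Group the elements by complementary pair {x, 50−x}: {19,31}, {20,30}, {21,29}, …, giving 6 two-element pairs, the single value 25 (it cannot pair with itself since the integers are distinct), and 3 integers whose partner 50−x falls outside [19,34].
Treating each of those 10 groups as a pigeonhole, one can pick one integer per group — 10 integers — with no two summing to 50.
The 11th integer lands in an occupied pair, forcing a sum of 50.

11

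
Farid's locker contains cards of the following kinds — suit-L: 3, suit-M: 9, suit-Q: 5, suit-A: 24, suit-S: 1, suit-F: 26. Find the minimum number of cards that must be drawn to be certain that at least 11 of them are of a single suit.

39

An adversary could hand out at most 10 cards per suit (4 suits run out sooner): 3 + 9 + 5 + 10 + 1 + 10 = 38 cards and still no suit has 11.
One more card lands in a suit already at 10, so 39 draws are enough and 38 are not.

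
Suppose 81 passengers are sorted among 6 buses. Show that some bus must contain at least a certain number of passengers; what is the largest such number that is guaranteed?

By pigeonhole, the 6 buses are the holes and the 81 passengers are the pigeons.
If every bus held at most 13 passengers, the total would be at most 6 × 13 = 78, which is less than 81.
So some bus holds at least ⌈81/6⌉ = 14 passengers.

14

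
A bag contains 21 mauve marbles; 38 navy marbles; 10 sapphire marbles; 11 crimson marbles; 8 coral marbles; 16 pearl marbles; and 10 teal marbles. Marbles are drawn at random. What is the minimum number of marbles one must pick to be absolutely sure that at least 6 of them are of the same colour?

36

The 7 colours are the holes; the marbles drawn are the pigeons.
To avoid 6 of any one colour, the worst case takes at most 5 of each colour.
That gives 5 + 5 + 5 + 5 + 5 + 5 + 5 = 35 marbles with no colour reaching 6.
The next marble forces some colour to 6, so 35 + 1 = 36.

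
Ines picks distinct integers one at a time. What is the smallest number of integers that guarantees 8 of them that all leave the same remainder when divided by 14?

By the pigeonhole principle, the 14 residue classes mod 14 are the pigeonholes.
With 98 integers one could put 7 in each residue class and have no class reach 8.
The 99th integer pushes some class to 8, so 14·7 + 1 = 99.

99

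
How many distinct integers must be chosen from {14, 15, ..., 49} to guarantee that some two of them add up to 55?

23

Group the elements by complementary pair {x, 55−x}: {14,41}, {15,40}, {16,39}, …, giving 14 two-element pairs and 8 integers whose partner 55−x falls outside [14,49].
Pigeonhole: treating each of those 22 groups as a pigeonhole, one can pick one integer per group — 22 integers — with no two summing to 55.
The 23rd integer lands in an occupied pair, forcing a sum of 55.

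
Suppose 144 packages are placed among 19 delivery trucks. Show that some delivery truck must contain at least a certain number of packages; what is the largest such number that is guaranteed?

The 19 delivery trucks are the holes and the 144 packages are the pigeons.
If every delivery truck held at most 7 packages, the total would be at most 19 × 7 = 133, which is less than 144.
So some delivery truck holds at least ⌈144/19⌉ = 8 packages.

8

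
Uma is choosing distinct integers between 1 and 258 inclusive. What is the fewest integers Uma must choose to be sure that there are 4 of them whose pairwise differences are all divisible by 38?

Integers whose pairwise differences are multiples of 38 are exactly those sharing a remainder mod 38. The 38 residue classes mod 38 are the pigeonholes.
With 114 integers one could put 3 in each residue class and have no class reach 4.
The 115th integer pushes some class to 4, so 38·3 + 1 = 115.

115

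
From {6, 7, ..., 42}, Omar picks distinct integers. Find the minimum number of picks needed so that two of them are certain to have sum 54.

Two chosen integers sum to 54 exactly when both halves of some pair {x, 54−x} with 12 ≤ x ≤ 54−x ≤ 42 are chosen — 15 such pairs.
The remaining 7 elements (those with no distinct partner in range) can never complete a 54-sum, so the worst case takes all of them and one from each pair: 7 + 15 = 22.
The 23rd integer has to be the second member of some pair, so 22 + 1 = 23.

23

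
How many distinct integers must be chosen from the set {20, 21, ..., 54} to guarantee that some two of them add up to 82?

A set avoiding the sum 82 can contain at most one of each pair {x, 82−x}, plus the 9 elements whose complement lies outside the range or equal to its own complement.
The integers 20, …, 41 (22 of them) are such a set: any two sum to at least 20+21 = 41 and at most 40+41 = 81 < 82.
Pigeonhole: any 23rd integer completes one of the 13 pairs, so 23 choices force a sum of 82.

23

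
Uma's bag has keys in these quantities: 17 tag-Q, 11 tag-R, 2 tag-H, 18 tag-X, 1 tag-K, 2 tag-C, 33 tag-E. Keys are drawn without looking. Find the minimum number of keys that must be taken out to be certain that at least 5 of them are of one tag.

22

By the pigeonhole principle, the 7 tags are the holes; the keys drawn are the pigeons.
To avoid 5 of any one tag, the worst case takes at most 4 of each tag, or every key of a tag that has fewer than 4.
That gives 4 + 4 + 2 + 4 + 1 + 2 + 4 = 21 keys with no tag reaching 5.
The next key forces some tag to 5, so 21 + 1 = 22.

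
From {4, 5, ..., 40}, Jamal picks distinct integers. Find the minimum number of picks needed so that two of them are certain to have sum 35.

Two chosen integers sum to 35 exactly when both halves of some pair {x, 35−x} with 4 ≤ x ≤ 35−x ≤ 31 are chosen — 14 such pairs.
The remaining 9 elements (those with no distinct partner in range) can never complete a 35-sum, so the worst case takes all of them and one from each pair: 9 + 14 = 23.
Pigeonhole: the 24th integer has to be the second member of some pair, so 23 + 1 = 24.

24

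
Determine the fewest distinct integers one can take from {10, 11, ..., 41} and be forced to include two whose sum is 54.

19

Two chosen integers sum to 54 exactly when both halves of some pair {x, 54−x} with 13 ≤ x ≤ 54−x ≤ 41 are chosen — 14 such pairs.
The remaining 4 elements (those with no distinct partner in range) can never complete a 54-sum, so the worst case takes all of them and one from each pair: 4 + 14 = 18.
The 19th integer has to be the second member of some pair, so 18 + 1 = 19.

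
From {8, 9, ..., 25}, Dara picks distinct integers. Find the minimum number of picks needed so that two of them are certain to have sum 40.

14

A set avoiding the sum 40 can contain at most one of each pair {x, 40−x}, plus the 8 elements whose complement lies outside the range or equal to its own complement.
The integers 8, …, 20 (13 of them) are such a set: any two sum to at least 8+9 = 17 and at most 19+20 = 39 < 40.
Any 14th integer completes one of the 5 pairs, so 14 choices force a sum of 40.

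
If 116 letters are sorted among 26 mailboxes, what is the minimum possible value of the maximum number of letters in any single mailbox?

The 26 mailboxes are the holes and the 116 letters are the pigeons.
If every mailbox held at most 4 letters, the total would be at most 26 × 4 = 104, which is less than 116.
So some mailbox holds at least ⌈116/26⌉ = 5 letters.

5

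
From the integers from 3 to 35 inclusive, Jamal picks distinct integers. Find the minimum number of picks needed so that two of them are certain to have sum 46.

22

A set avoiding the sum 46 can contain at most one of each pair {x, 46−x}, plus the 9 elements whose complement lies outside the range or equal to its own complement.
The integers 3, …, 23 (21 of them) are such a set: any two sum to at least 3+4 = 7 and at most 22+23 = 45 < 46.
By the pigeonhole principle, any 22nd integer completes one of the 12 pairs, so 22 choices force a sum of 46.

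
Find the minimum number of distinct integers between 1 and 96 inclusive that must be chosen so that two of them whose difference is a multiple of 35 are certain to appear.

Integers whose pairwise differences are multiples of 35 are exactly those sharing a remainder mod 35. The 35 residue classes mod 35 are the pigeonholes.
With 35 integers one could put 1 in each residue class and have no class reach 2.
The 36th integer pushes some class to 2, so 35·1 + 1 = 36.

36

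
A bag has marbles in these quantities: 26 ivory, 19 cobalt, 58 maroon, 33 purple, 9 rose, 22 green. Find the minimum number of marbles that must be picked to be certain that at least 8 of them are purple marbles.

142

In the worst case for collecting purple marbles, every non-purple marble comes out first.
There are 26 + 19 + 58 + 9 + 22 = 134 non-purple marbles altogether.
After those, each further marble must be purple, so 134 + 8 = 142 draws guarantee 8 purple marbles.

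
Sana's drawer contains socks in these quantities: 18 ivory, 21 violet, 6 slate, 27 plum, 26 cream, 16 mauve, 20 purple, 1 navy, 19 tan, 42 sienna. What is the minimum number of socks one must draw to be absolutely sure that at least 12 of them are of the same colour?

96

An adversary could hand out at most 11 socks per colour (slate, navy run out sooner): 11 + 11 + 6 + 11 + 11 + 11 + 11 + 1 + 11 + 11 = 95 socks and still no colour has 12.
One more sock lands in a colour already at 11, so 96 draws are enough and 95 are not.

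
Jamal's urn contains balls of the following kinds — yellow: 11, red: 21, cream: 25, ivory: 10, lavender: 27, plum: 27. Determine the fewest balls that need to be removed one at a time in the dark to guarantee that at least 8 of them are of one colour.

43

Put each drawn ball into a box by colour. The largest draw with every box below 8 takes min(count, 7) from each colour.
Σ min(cᵢ, 7) = 7 + 7 + 7 + 7 + 7 + 7 = 42.
Draw number 42 + 1 = 43 must push one box to 8.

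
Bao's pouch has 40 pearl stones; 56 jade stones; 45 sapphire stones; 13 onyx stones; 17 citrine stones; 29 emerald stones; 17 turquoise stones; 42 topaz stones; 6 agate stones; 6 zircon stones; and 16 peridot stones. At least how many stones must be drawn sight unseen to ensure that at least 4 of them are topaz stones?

In the worst case for collecting topaz stones, every non-topaz stone comes out first.
There are 40 + 56 + 45 + 13 + 17 + 29 + 17 + 6 + 6 + 16 = 245 non-topaz stones altogether.
After those, each further stone must be topaz, so 245 + 4 = 249 draws guarantee 4 topaz stones.

249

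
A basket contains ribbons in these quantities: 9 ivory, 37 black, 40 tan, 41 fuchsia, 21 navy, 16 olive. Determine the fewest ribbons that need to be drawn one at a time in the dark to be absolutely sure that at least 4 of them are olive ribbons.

152

In the worst case for collecting olive ribbons, every non-olive ribbon comes out first.
There are 9 + 37 + 40 + 41 + 21 = 148 non-olive ribbons altogether.
After those, each further ribbon must be olive, so 148 + 4 = 152 draws guarantee 4 olive ribbons.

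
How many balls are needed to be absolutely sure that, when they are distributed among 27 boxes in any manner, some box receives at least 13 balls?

325

With 324 balls one could put exactly 12 in each of the 27 boxes, and no box would reach 13.
By pigeonhole, one more ball must land in a box that already has 12, giving it 13.
So 27 × 12 + 1 = 325 balls are required.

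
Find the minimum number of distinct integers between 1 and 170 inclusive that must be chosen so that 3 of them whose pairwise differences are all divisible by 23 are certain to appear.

47

Integers whose pairwise differences are multiples of 23 are exactly those sharing a remainder mod 23. The 23 residue classes mod 23 are the pigeonholes.
With 46 integers one could put 2 in each residue class and have no class reach 3.
The 47th integer pushes some class to 3, so 23·2 + 1 = 47.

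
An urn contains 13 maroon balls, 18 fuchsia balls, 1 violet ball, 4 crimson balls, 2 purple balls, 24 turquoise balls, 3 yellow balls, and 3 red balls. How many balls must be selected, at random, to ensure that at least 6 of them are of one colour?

29

The 8 colours are the holes; the balls drawn are the pigeons.
To avoid 6 of any one colour, the worst case takes at most 5 of each colour, or every ball of a colour that has fewer than 5.
That gives 5 + 5 + 1 + 4 + 2 + 5 + 3 + 3 = 28 balls with no colour reaching 6.
The next ball forces some colour to 6, so 28 + 1 = 29.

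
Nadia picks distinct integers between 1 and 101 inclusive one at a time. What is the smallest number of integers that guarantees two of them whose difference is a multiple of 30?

Integers whose pairwise differences are multiples of 30 are exactly those sharing a remainder mod 30. The 30 residue classes mod 30 are the pigeonholes.
With 30 integers one could put 1 in each residue class and have no class reach 2.
The 31st integer pushes some class to 2, so 30·1 + 1 = 31.

31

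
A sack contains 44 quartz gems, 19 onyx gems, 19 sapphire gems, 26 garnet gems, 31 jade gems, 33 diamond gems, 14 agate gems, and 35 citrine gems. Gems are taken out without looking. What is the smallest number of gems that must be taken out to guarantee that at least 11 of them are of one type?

81

The 8 types are the holes; the gems drawn are the pigeons.
To avoid 11 of any one type, the worst case takes at most 10 of each type.
That gives 10 + 10 + 10 + 10 + 10 + 10 + 10 + 10 = 80 gems with no type reaching 11.
The next gem forces some type to 11, so 80 + 1 = 81.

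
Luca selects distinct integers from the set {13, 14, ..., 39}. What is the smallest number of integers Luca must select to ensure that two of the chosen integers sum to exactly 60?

Group the elements by complementary pair {x, 60−x}: {21,39}, {22,38}, {23,37}, …, giving 9 two-element pairs, the single value 30 (it cannot pair with itself since the integers are distinct), and 8 integers whose partner 60−x falls outside [13,39].
Treating each of those 18 groups as a pigeonhole, one can pick one integer per group — 18 integers — with no two summing to 60.
The 19th integer lands in an occupied pair, forcing a sum of 60.

19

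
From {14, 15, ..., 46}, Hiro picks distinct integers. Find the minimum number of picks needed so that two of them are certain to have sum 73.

24

Two chosen integers sum to 73 exactly when both halves of some pair {x, 73−x} with 27 ≤ x ≤ 73−x ≤ 46 are chosen — 10 such pairs.
The remaining 13 elements (those with no distinct partner in range) can never complete a 73-sum, so the worst case takes all of them and one from each pair: 13 + 10 = 23.
The 24th integer has to be the second member of some pair, so 23 + 1 = 24.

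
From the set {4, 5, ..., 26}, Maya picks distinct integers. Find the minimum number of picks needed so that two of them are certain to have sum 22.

Group the elements by complementary pair {x, 22−x}: {4,18}, {5,17}, {6,16}, …, giving 7 two-element pairs, the single value 11 (it cannot pair with itself since the integers are distinct), and 8 integers whose partner 22−x falls outside [4,26].
Pigeonhole: treating each of those 16 groups as a pigeonhole, one can pick one integer per group — 16 integers — with no two summing to 22.
The 17th integer lands in an occupied pair, forcing a sum of 22.

17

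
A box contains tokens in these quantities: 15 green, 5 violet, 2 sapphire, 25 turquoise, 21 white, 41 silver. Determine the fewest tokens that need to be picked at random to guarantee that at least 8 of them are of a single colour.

36

Put each drawn token into a box by colour. The largest draw with every box below 8 takes min(count, 7) from each colour; colours with fewer than 7 contribute all they have.
Σ min(cᵢ, 7) = 7 + 5 + 2 + 7 + 7 + 7 = 35.
Draw number 35 + 1 = 36 must push one box to 8.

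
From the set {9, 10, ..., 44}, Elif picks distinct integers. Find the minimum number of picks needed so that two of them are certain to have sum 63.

24

A set avoiding the sum 63 can contain at most one of each pair {x, 63−x}, plus the 10 elements whose complement lies outside the range.
The integers 9, …, 31 (23 of them) are such a set: any two sum to at least 9+10 = 19 and at most 30+31 = 61 < 63.
By the pigeonhole principle, any 24th integer completes one of the 13 pairs, so 24 choices force a sum of 63.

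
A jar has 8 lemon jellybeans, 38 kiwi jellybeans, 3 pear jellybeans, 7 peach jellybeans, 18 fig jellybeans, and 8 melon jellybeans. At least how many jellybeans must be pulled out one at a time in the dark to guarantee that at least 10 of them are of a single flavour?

Put each drawn jellybean into a box by flavour. The largest draw with every box below 10 takes min(count, 9) from each flavour; flavours with fewer than 9 contribute all they have.
Σ min(cᵢ, 9) = 8 + 9 + 3 + 7 + 9 + 8 = 44.
Draw number 44 + 1 = 45 must push one box to 10.

45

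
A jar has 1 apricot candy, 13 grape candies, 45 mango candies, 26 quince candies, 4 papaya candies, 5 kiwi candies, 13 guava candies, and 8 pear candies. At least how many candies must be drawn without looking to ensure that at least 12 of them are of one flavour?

63

By pigeonhole, the 8 flavours are the holes; the candies drawn are the pigeons.
To avoid 12 of any one flavour, the worst case takes at most 11 of each flavour, or every candy of a flavour that has fewer than 11.
That gives 1 + 11 + 11 + 11 + 4 + 5 + 11 + 8 = 62 candies with no flavour reaching 12.
The next candy forces some flavour to 12, so 62 + 1 = 63.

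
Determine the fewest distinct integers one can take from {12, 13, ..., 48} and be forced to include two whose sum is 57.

21

Two chosen integers sum to 57 exactly when both halves of some pair {x, 57−x} with 12 ≤ x ≤ 57−x ≤ 45 are chosen — 17 such pairs.
The remaining 3 elements (those with no distinct partner in range) can never complete a 57-sum, so the worst case takes all of them and one from each pair: 3 + 17 = 20.
The 21st integer has to be the second member of some pair, so 20 + 1 = 21.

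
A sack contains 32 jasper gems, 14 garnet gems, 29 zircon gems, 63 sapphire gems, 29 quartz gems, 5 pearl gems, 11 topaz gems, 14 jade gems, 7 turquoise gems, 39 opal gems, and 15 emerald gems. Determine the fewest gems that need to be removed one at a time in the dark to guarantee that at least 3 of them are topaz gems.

250

In the worst case for collecting topaz gems, every non-topaz gem comes out first.
There are 32 + 14 + 29 + 63 + 29 + 5 + 14 + 7 + 39 + 15 = 247 non-topaz gems altogether.
After those, each further gem must be topaz, so 247 + 3 = 250 draws guarantee 3 topaz gems.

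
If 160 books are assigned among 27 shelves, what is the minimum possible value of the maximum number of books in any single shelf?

By pigeonhole, the 27 shelves are the holes and the 160 books are the pigeons.
If every shelf held at most 5 books, the total would be at most 27 × 5 = 135, which is less than 160.
So some shelf holds at least ⌈160/27⌉ = 6 books.

6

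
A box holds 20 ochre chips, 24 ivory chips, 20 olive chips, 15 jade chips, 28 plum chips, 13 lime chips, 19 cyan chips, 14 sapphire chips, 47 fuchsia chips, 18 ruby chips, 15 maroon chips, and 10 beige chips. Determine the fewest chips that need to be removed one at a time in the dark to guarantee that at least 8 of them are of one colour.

85

An adversary could hand out at most 7 chips per colour: 7 + 7 + 7 + 7 + 7 + 7 + 7 + 7 + 7 + 7 + 7 + 7 = 84 chips and still no colour has 8.
By the pigeonhole principle, one more chip lands in a colour already at 7, so 85 draws are enough and 84 are not.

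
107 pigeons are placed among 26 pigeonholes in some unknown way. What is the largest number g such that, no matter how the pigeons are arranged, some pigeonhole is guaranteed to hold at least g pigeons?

5

Pigeonhole: the 26 pigeonholes are the holes and the 107 pigeons are the pigeons.
If every pigeonhole held at most 4 pigeons, the total would be at most 26 × 4 = 104, which is less than 107.
So some pigeonhole holds at least ⌈107/26⌉ = 5 pigeons.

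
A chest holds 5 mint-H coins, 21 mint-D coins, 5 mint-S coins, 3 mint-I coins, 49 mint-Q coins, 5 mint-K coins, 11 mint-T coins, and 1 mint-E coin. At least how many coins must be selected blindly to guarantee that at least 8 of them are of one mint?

41

An adversary could hand out at most 7 coins per mint (5 mints run out sooner): 5 + 7 + 5 + 3 + 7 + 5 + 7 + 1 = 40 coins and still no mint has 8.
One more coin lands in a mint already at 7, so 41 draws are enough and 40 are not.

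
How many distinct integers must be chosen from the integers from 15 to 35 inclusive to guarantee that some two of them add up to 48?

13

Group the elements by complementary pair {x, 48−x}: {15,33}, {16,32}, {17,31}, …, giving 9 two-element pairs, the single value 24 (it cannot pair with itself since the integers are distinct), and 2 integers whose partner 48−x falls outside [15,35].
Pigeonhole: treating each of those 12 groups as a pigeonhole, one can pick one integer per group — 12 integers — with no two summing to 48.
The 13th integer lands in an occupied pair, forcing a sum of 48.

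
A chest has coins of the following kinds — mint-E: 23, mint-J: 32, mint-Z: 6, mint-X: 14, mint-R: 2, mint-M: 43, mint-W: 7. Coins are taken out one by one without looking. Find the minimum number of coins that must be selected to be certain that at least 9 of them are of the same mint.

48

By pigeonhole, put each drawn coin into a box by mint. The largest draw with every box below 9 takes min(count, 8) from each mint; mints with fewer than 8 contribute all they have.
Σ min(cᵢ, 8) = 8 + 8 + 6 + 8 + 2 + 8 + 7 = 47.
Draw number 47 + 1 = 48 must push one box to 9.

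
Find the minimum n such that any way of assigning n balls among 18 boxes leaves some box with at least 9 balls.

With 144 balls one could put exactly 8 in each of the 18 boxes, and no box would reach 9.
One more ball must land in a box that already has 8, giving it 9.
So 18 × 8 + 1 = 145 balls are required.

145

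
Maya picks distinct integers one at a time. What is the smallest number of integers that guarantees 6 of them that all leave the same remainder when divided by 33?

166

The 33 residue classes mod 33 are the pigeonholes.
With 165 integers one could put 5 in each residue class and have no class reach 6.
The 166th integer pushes some class to 6, so 33·5 + 1 = 166.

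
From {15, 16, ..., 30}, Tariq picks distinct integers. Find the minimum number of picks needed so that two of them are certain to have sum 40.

A set avoiding the sum 40 can contain at most one of each pair {x, 40−x}, plus the 6 elements whose complement lies outside the range or equal to its own complement.
The integers 20, …, 30 (11 of them) are such a set: any two sum to at least 20+21 = 41 > 40.
Any 12th integer completes one of the 5 pairs, so 12 choices force a sum of 40.

12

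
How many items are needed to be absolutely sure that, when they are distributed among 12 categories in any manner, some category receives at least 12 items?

With 132 items one could put exactly 11 in each of the 12 categories, and no category would reach 12.
One more item must land in a category that already has 11, giving it 12.
So 12 × 11 + 1 = 133 items are required.

133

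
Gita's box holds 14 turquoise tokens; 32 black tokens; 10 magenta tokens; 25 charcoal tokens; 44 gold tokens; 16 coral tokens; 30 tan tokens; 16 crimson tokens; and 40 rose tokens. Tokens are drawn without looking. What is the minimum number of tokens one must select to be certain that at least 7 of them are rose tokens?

In the worst case for collecting rose tokens, every non-rose token comes out first.
There are 14 + 32 + 10 + 25 + 44 + 16 + 30 + 16 = 187 non-rose tokens altogether.
After those, each further token must be rose, so 187 + 7 = 194 draws guarantee 7 rose tokens.

194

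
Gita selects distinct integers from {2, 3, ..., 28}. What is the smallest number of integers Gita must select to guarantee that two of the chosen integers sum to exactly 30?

15

Two chosen integers sum to 30 exactly when both halves of some pair {x, 30−x} with 2 ≤ x ≤ 30−x ≤ 28 are chosen — 13 such pairs.
The remaining 1 element (those with no distinct partner in range) can never complete a 30-sum, so the worst case takes all of them and one from each pair: 1 + 13 = 14.
The 15th integer has to be the second member of some pair, so 14 + 1 = 15.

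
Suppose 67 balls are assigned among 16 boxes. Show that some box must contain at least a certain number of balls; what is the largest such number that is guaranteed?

Pigeonhole: the 16 boxes are the holes and the 67 balls are the pigeons.
If every box held at most 4 balls, the total would be at most 16 × 4 = 64, which is less than 67.
So some box holds at least ⌈67/16⌉ = 5 balls.

5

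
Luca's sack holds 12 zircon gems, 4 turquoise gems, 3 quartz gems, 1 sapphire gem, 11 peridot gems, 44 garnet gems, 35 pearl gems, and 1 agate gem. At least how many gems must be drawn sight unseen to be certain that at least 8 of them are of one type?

The 8 types are the holes; the gems drawn are the pigeons.
To avoid 8 of any one type, the worst case takes at most 7 of each type, or every gem of a type that has fewer than 7.
That gives 7 + 4 + 3 + 1 + 7 + 7 + 7 + 1 = 37 gems with no type reaching 8.
The next gem forces some type to 8, so 37 + 1 = 38.

38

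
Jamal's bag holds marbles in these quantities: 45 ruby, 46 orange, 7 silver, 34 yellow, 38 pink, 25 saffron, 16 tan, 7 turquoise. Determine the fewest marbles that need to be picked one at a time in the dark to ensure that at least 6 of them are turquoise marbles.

In the worst case for collecting turquoise marbles, every non-turquoise marble comes out first.
There are 45 + 46 + 7 + 34 + 38 + 25 + 16 = 211 non-turquoise marbles altogether.
After those, each further marble must be turquoise, so 211 + 6 = 217 draws guarantee 6 turquoise marbles.

217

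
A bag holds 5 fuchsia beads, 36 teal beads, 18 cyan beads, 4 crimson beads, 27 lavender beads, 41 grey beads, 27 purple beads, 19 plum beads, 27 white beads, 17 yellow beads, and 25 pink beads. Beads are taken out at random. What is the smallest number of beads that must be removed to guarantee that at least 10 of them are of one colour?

91

By the pigeonhole principle, the 11 colours are the holes; the beads drawn are the pigeons.
To avoid 10 of any one colour, the worst case takes at most 9 of each colour, or every bead of a colour that has fewer than 9.
That gives 5 + 9 + 9 + 4 + 9 + 9 + 9 + 9 + 9 + 9 + 9 = 90 beads with no colour reaching 10.
The next bead forces some colour to 10, so 90 + 1 = 91.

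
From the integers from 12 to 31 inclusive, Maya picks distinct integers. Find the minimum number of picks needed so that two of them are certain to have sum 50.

15

Two chosen integers sum to 50 exactly when both halves of some pair {x, 50−x} with 19 ≤ x ≤ 50−x ≤ 31 are chosen — 6 such pairs.
The remaining 8 elements (those with no distinct partner in range) can never complete a 50-sum, so the worst case takes all of them and one from each pair: 8 + 6 = 14.
By pigeonhole, the 15th integer has to be the second member of some pair, so 14 + 1 = 15.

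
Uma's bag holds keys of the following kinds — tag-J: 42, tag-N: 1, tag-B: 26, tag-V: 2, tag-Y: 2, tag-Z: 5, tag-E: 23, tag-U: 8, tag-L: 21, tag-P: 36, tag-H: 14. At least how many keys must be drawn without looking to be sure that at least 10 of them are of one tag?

By the pigeonhole principle, put each drawn key into a box by tag. The largest draw with every box below 10 takes min(count, 9) from each tag; tags with fewer than 9 contribute all they have.
Σ min(cᵢ, 9) = 9 + 1 + 9 + 2 + 2 + 5 + 9 + 8 + 9 + 9 + 9 = 72.
Draw number 72 + 1 = 73 must push one box to 10.

73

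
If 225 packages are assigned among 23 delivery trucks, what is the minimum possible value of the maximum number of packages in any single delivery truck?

10

By pigeonhole, the 23 delivery trucks are the holes and the 225 packages are the pigeons.
If every delivery truck held at most 9 packages, the total would be at most 23 × 9 = 207, which is less than 225.
So some delivery truck holds at least ⌈225/23⌉ = 10 packages.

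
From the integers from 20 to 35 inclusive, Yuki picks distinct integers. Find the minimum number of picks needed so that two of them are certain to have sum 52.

11

A set avoiding the sum 52 can contain at most one of each pair {x, 52−x}, plus the 4 elements whose complement lies outside the range or equal to its own complement.
The integers 26, …, 35 (10 of them) are such a set: any two sum to at least 26+27 = 53 > 52.
By pigeonhole, any 11th integer completes one of the 6 pairs, so 11 choices force a sum of 52.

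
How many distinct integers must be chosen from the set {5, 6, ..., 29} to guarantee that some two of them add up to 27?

A set avoiding the sum 27 can contain at most one of each pair {x, 27−x}, plus the 7 elements whose complement lies outside the range.
The integers 14, …, 29 (16 of them) are such a set: any two sum to at least 14+15 = 29 > 27.
By pigeonhole, any 17th integer completes one of the 9 pairs, so 17 choices force a sum of 27.

17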